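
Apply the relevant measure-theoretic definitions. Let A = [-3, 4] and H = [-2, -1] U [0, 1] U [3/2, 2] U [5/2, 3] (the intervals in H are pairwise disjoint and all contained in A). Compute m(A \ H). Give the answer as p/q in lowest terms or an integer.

The ambient interval has length m(A) = 4 - (-3) = 7.
Since the holes are disjoint and sit inside A, by finite additivity
  m(H) = sum_i (b_i - a_i), and m(A \ H) = m(A) - m(H).
Computing the hole measures:
  m(H_1) = -1 - (-2) = 1.
  m(H_2) = 1 - 0 = 1.
  m(H_3) = 2 - 3/2 = 1/2.
  m(H_4) = 3 - 5/2 = 1/2.
Summed: m(H) = 1 + 1 + 1/2 + 1/2 = 3.
So m(A \ H) = 7 - 3 = 4.

4


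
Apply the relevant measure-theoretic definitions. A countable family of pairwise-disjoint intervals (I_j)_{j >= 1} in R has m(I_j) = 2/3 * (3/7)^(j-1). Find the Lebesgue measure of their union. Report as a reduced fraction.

By countable additivity of the Lebesgue measure on pairwise disjoint measurable sets,
  m(union_{j >= 1} I_j) = sum_{j >= 1} m(I_j) = sum_{j >= 1} a * r^(j-1),
  with a = 2/3 and r = 3/7.
Since 0 < r = 3/7 < 1, the geometric series converges:
  sum_{j >= 1} a * r^(j-1) = a / (1 - r).
  = 2/3 / (1 - 3/7)
  = 2/3 / (4/7)
  = 7/6.

7/6


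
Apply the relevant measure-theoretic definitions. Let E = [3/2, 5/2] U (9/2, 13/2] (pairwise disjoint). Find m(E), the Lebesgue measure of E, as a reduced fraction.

For pairwise disjoint intervals, m(union_i I_i) = sum_i m(I_i),
and m is invariant under swapping open/closed endpoints (single points have measure 0).
So m(E) = sum_i (b_i - a_i).
  I_1 has length 5/2 - 3/2 = 1.
  I_2 has length 13/2 - 9/2 = 2.
Summing:
  m(E) = 1 + 2 = 3.

3


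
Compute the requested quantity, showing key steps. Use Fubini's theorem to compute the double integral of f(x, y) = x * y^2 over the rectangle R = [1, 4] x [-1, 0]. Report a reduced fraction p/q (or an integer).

f(x, y) is a tensor product of a function of x and a function of y, and both factors are bounded continuous (hence Lebesgue integrable) on the rectangle, so Fubini's theorem applies:
  integral_R f d(m x m) = (integral_a1^b1 x dx) * (integral_a2^b2 y^2 dy).
Inner integral in x: integral_{1}^{4} x dx = (4^2 - 1^2)/2
  = 15/2.
Inner integral in y: integral_{-1}^{0} y^2 dy = (0^3 - (-1)^3)/3
  = 1/3.
Product: (15/2) * (1/3) = 5/2.

5/2


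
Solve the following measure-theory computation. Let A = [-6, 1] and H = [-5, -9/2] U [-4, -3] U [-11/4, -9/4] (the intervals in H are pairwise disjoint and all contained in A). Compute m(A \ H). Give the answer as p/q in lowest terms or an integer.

The ambient interval has length m(A) = 1 - (-6) = 7.
Since the holes are disjoint and sit inside A, by finite additivity
  m(H) = sum_i (b_i - a_i), and m(A \ H) = m(A) - m(H).
Computing the hole measures:
  m(H_1) = -9/2 - (-5) = 1/2.
  m(H_2) = -3 - (-4) = 1.
  m(H_3) = -9/4 - (-11/4) = 1/2.
Summed: m(H) = 1/2 + 1 + 1/2 = 2.
So m(A \ H) = 7 - 2 = 5.

5


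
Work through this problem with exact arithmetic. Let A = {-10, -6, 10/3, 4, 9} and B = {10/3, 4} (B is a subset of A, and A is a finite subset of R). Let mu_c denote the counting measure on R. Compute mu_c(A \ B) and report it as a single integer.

Counting measure assigns mu_c(E) = |E| (number of elements) when E is finite. For B subset A, A \ B is the set of elements of A not in B, so |A \ B| = |A| - |B|.
|A| = 5, |B| = 2, so mu_c(A \ B) = 5 - 2 = 3.

3


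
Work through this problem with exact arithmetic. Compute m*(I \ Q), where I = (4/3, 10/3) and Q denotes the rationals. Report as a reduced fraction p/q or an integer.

The interval I = (4/3, 10/3) has m(I) = 10/3 - 4/3 = 2 (endpoints are measure-zero, so open/closed/half-open agree). Write I = (I cap Q) u (I \ Q). The rationals in I are countable, so m*(I cap Q) = 0 (cover each rational by intervals whose total length is arbitrarily small). By countable subadditivity m*(I) <= m*(I cap Q) + m*(I \ Q), hence m*(I \ Q) >= m(I) = 2. The reverse inequality m*(I \ Q) <= m*(I) = 2 is trivial since (I \ Q) is a subset of I. Therefore m*(I \ Q) = 2.

2


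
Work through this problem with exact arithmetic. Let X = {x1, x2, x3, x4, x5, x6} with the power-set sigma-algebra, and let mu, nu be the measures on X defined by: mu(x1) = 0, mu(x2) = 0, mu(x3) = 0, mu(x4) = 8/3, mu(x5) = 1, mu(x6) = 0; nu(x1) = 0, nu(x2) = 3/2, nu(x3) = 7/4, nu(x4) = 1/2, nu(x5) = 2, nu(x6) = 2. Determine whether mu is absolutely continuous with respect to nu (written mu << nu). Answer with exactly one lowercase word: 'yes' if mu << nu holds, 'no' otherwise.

mu << nu means: every nu-null measurable set is also mu-null; equivalently, for every atom x, if nu({x}) = 0 then mu({x}) = 0.
Checking each atom:
  x1: nu = 0, mu = 0 -> consistent with mu << nu.
  x2: nu = 3/2 > 0 -> no constraint.
  x3: nu = 7/4 > 0 -> no constraint.
  x4: nu = 1/2 > 0 -> no constraint.
  x5: nu = 2 > 0 -> no constraint.
  x6: nu = 2 > 0 -> no constraint.
No atom violates the condition. Therefore mu << nu.

yes


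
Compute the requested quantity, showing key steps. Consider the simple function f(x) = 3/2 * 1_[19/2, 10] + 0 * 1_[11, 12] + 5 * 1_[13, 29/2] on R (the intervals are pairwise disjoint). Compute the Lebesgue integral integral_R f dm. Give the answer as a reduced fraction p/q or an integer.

For a simple function f = sum_i c_i * 1_{A_i} with disjoint A_i,
  integral f dm = sum_i c_i * m(A_i).
Lengths of the A_i:
  m(A_1) = 10 - 19/2 = 1/2.
  m(A_2) = 12 - 11 = 1.
  m(A_3) = 29/2 - 13 = 3/2.
Contributions c_i * m(A_i):
  (3/2) * (1/2) = 3/4.
  (0) * (1) = 0.
  (5) * (3/2) = 15/2.
Total: 3/4 + 0 + 15/2 = 33/4.

33/4


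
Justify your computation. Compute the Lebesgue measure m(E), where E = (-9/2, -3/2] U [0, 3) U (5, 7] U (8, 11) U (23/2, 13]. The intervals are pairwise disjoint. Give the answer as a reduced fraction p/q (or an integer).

For pairwise disjoint intervals, m(union_i I_i) = sum_i m(I_i),
and m is invariant under swapping open/closed endpoints (single points have measure 0).
So m(E) = sum_i (b_i - a_i).
  I_1 has length -3/2 - (-9/2) = 3.
  I_2 has length 3 - 0 = 3.
  I_3 has length 7 - 5 = 2.
  I_4 has length 11 - 8 = 3.
  I_5 has length 13 - 23/2 = 3/2.
Summing:
  m(E) = 3 + 3 + 2 + 3 + 3/2 = 25/2.

25/2


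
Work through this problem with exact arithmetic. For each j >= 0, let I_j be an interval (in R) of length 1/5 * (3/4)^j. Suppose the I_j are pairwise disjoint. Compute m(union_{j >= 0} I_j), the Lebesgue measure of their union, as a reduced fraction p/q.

By countable additivity of the Lebesgue measure on pairwise disjoint measurable sets,
  m(union_{j >= 0} I_j) = sum_{j >= 0} m(I_j) = sum_{j >= 0} a * r^j,
  with a = 1/5 and r = 3/4.
Since 0 < r = 3/4 < 1, the geometric series converges:
  sum_{j >= 0} a * r^j = a / (1 - r).
  = 1/5 / (1 - 3/4)
  = 1/5 / (1/4)
  = 4/5.

4/5


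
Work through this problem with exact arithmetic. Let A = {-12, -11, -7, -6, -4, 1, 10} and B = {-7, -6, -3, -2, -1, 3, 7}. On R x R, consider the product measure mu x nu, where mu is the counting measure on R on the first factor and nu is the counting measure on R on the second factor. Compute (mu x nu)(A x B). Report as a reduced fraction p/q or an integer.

For a measurable rectangle A x B, the product measure satisfies
  (mu x nu)(A x B) = mu(A) * nu(B).
  mu(A) = 7.
  nu(B) = 7.
  (mu x nu)(A x B) = 7 * 7 = 49.

49


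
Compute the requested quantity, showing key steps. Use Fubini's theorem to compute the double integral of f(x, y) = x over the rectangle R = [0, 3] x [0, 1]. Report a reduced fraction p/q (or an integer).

f(x, y) is a tensor product of a function of x and a function of y, and both factors are bounded continuous (hence Lebesgue integrable) on the rectangle, so Fubini's theorem applies:
  integral_R f d(m x m) = (integral_a1^b1 x dx) * (integral_a2^b2 1 dy).
Inner integral in x: integral_{0}^{3} x dx = (3^2 - 0^2)/2
  = 9/2.
Inner integral in y: integral_{0}^{1} 1 dy = (1^1 - 0^1)/1
  = 1.
Product: (9/2) * (1) = 9/2.

9/2


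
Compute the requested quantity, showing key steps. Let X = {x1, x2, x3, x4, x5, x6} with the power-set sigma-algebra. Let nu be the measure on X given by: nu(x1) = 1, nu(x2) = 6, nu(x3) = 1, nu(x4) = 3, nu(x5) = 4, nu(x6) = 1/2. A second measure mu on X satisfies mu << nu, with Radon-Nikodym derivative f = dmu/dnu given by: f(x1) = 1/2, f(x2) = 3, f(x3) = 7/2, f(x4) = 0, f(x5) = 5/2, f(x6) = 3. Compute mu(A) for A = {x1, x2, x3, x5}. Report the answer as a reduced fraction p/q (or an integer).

By the defining property of the Radon-Nikodym derivative, for every measurable set A,
  mu(A) = integral_A f dnu.
Since nu is a discrete measure concentrated on the atoms of X, the integral over A reduces to the sum
  mu(A) = sum_{x in A} f(x) * nu({x}).
Computing each term:
  x1: f(x1) * nu(x1) = 1/2 * 1 = 1/2.
  x2: f(x2) * nu(x2) = 3 * 6 = 18.
  x3: f(x3) * nu(x3) = 7/2 * 1 = 7/2.
  x5: f(x5) * nu(x5) = 5/2 * 4 = 10.
Summing: mu(A) = 1/2 + 18 + 7/2 + 10 = 32.

32


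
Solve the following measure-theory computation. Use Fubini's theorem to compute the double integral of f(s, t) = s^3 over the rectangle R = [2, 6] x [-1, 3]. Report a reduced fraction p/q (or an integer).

f(s, t) is a tensor product of a function of s and a function of t, and both factors are bounded continuous (hence Lebesgue integrable) on the rectangle, so Fubini's theorem applies:
  integral_R f d(m x m) = (integral_a1^b1 s^3 ds) * (integral_a2^b2 1 dt).
Inner integral in s: integral_{2}^{6} s^3 ds = (6^4 - 2^4)/4
  = 320.
Inner integral in t: integral_{-1}^{3} 1 dt = (3^1 - (-1)^1)/1
  = 4.
Product: (320) * (4) = 1280.

1280


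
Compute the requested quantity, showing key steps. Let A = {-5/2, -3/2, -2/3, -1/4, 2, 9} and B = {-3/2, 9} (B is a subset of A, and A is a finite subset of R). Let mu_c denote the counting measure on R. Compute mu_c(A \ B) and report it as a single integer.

Counting measure assigns mu_c(E) = |E| (number of elements) when E is finite. For B subset A, A \ B is the set of elements of A not in B, so |A \ B| = |A| - |B|.
|A| = 6, |B| = 2, so mu_c(A \ B) = 6 - 2 = 4.

4


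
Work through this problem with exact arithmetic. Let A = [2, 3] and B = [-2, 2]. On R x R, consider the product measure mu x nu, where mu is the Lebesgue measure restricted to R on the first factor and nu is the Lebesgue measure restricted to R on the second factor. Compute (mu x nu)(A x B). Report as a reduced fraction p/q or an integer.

For a measurable rectangle A x B, the product measure satisfies
  (mu x nu)(A x B) = mu(A) * nu(B).
  mu(A) = 1.
  nu(B) = 4.
  (mu x nu)(A x B) = 1 * 4 = 4.

4


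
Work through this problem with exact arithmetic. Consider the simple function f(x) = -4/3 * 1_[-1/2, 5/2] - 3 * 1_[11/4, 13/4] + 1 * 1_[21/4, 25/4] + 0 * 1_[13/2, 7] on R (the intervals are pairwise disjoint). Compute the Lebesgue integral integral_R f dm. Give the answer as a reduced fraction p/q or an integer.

For a simple function f = sum_i c_i * 1_{A_i} with disjoint A_i,
  integral f dm = sum_i c_i * m(A_i).
Lengths of the A_i:
  m(A_1) = 5/2 - (-1/2) = 3.
  m(A_2) = 13/4 - 11/4 = 1/2.
  m(A_3) = 25/4 - 21/4 = 1.
  m(A_4) = 7 - 13/2 = 1/2.
Contributions c_i * m(A_i):
  (-4/3) * (3) = -4.
  (-3) * (1/2) = -3/2.
  (1) * (1) = 1.
  (0) * (1/2) = 0.
Total: -4 - 3/2 + 1 + 0 = -9/2.

-9/2


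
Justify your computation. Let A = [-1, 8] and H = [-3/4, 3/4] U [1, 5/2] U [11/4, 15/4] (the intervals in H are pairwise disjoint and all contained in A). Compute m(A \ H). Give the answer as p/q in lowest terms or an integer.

The ambient interval has length m(A) = 8 - (-1) = 9.
Since the holes are disjoint and sit inside A, by finite additivity
  m(H) = sum_i (b_i - a_i), and m(A \ H) = m(A) - m(H).
Computing the hole measures:
  m(H_1) = 3/4 - (-3/4) = 3/2.
  m(H_2) = 5/2 - 1 = 3/2.
  m(H_3) = 15/4 - 11/4 = 1.
Summed: m(H) = 3/2 + 3/2 + 1 = 4.
So m(A \ H) = 9 - 4 = 5.

5


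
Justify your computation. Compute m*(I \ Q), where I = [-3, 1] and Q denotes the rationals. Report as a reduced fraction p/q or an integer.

The interval I = [-3, 1] has m(I) = 1 - (-3) = 4 (endpoints are measure-zero, so open/closed/half-open agree). Write I = (I cap Q) u (I \ Q). The rationals in I are countable, so m*(I cap Q) = 0 (cover each rational by intervals whose total length is arbitrarily small). By countable subadditivity m*(I) <= m*(I cap Q) + m*(I \ Q), hence m*(I \ Q) >= m(I) = 4. The reverse inequality m*(I \ Q) <= m*(I) = 4 is trivial since (I \ Q) is a subset of I. Therefore m*(I \ Q) = 4.

4


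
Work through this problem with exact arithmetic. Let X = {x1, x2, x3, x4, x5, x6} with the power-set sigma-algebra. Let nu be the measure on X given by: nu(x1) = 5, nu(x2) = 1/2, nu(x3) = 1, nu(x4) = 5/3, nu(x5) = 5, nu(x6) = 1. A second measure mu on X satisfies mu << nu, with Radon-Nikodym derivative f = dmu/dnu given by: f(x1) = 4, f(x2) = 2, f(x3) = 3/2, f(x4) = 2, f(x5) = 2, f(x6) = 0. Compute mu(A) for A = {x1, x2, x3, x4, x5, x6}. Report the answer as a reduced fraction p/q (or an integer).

By the defining property of the Radon-Nikodym derivative, for every measurable set A,
  mu(A) = integral_A f dnu.
Since nu is a discrete measure concentrated on the atoms of X, the integral over A reduces to the sum
  mu(A) = sum_{x in A} f(x) * nu({x}).
Computing each term:
  x1: f(x1) * nu(x1) = 4 * 5 = 20.
  x2: f(x2) * nu(x2) = 2 * 1/2 = 1.
  x3: f(x3) * nu(x3) = 3/2 * 1 = 3/2.
  x4: f(x4) * nu(x4) = 2 * 5/3 = 10/3.
  x5: f(x5) * nu(x5) = 2 * 5 = 10.
  x6: f(x6) * nu(x6) = 0 * 1 = 0.
Summing: mu(A) = 20 + 1 + 3/2 + 10/3 + 10 + 0 = 215/6.

215/6


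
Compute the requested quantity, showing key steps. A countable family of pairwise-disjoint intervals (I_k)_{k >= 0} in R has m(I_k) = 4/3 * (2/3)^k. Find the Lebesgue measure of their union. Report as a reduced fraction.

By countable additivity of the Lebesgue measure on pairwise disjoint measurable sets,
  m(union_{k >= 0} I_k) = sum_{k >= 0} m(I_k) = sum_{k >= 0} a * r^k,
  with a = 4/3 and r = 2/3.
Since 0 < r = 2/3 < 1, the geometric series converges:
  sum_{k >= 0} a * r^k = a / (1 - r).
  = 4/3 / (1 - 2/3)
  = 4/3 / (1/3)
  = 4.

4


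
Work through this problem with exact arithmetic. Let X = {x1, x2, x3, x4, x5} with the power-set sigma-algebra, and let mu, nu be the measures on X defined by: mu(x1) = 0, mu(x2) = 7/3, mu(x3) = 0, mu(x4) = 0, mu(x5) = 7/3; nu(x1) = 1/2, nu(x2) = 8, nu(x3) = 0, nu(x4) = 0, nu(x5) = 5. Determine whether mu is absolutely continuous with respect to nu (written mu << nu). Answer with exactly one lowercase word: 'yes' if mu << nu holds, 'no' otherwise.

mu << nu means: every nu-null measurable set is also mu-null; equivalently, for every atom x, if nu({x}) = 0 then mu({x}) = 0.
Checking each atom:
  x1: nu = 1/2 > 0 -> no constraint.
  x2: nu = 8 > 0 -> no constraint.
  x3: nu = 0, mu = 0 -> consistent with mu << nu.
  x4: nu = 0, mu = 0 -> consistent with mu << nu.
  x5: nu = 5 > 0 -> no constraint.
No atom violates the condition. Therefore mu << nu.

yes


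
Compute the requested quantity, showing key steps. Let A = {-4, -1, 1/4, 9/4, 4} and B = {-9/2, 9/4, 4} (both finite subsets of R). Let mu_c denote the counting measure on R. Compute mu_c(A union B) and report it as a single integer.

Counting measure on a finite set equals cardinality. By inclusion-exclusion, |A union B| = |A| + |B| - |A cap B|.
|A| = 5, |B| = 3, |A cap B| = 2.
So mu_c(A union B) = 5 + 3 - 2 = 6.

6


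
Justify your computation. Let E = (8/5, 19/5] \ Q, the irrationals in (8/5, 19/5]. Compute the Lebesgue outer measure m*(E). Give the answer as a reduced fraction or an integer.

The interval I = (8/5, 19/5] has m(I) = 19/5 - 8/5 = 11/5 (endpoints are measure-zero, so open/closed/half-open agree). Write I = (I cap Q) u (I \ Q). The rationals in I are countable, so m*(I cap Q) = 0 (cover each rational by intervals whose total length is arbitrarily small). By countable subadditivity m*(I) <= m*(I cap Q) + m*(I \ Q), hence m*(I \ Q) >= m(I) = 11/5. The reverse inequality m*(I \ Q) <= m*(I) = 11/5 is trivial since (I \ Q) is a subset of I. Therefore m*(I \ Q) = 11/5.

11/5


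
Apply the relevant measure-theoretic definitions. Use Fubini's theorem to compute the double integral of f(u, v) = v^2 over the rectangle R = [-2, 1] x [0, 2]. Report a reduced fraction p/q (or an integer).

f(u, v) is a tensor product of a function of u and a function of v, and both factors are bounded continuous (hence Lebesgue integrable) on the rectangle, so Fubini's theorem applies:
  integral_R f d(m x m) = (integral_a1^b1 1 du) * (integral_a2^b2 v^2 dv).
Inner integral in u: integral_{-2}^{1} 1 du = (1^1 - (-2)^1)/1
  = 3.
Inner integral in v: integral_{0}^{2} v^2 dv = (2^3 - 0^3)/3
  = 8/3.
Product: (3) * (8/3) = 8.

8


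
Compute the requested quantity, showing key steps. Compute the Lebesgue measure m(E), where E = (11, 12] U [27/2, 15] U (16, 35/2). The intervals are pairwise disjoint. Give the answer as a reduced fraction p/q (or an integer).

For pairwise disjoint intervals, m(union_i I_i) = sum_i m(I_i),
and m is invariant under swapping open/closed endpoints (single points have measure 0).
So m(E) = sum_i (b_i - a_i).
  I_1 has length 12 - 11 = 1.
  I_2 has length 15 - 27/2 = 3/2.
  I_3 has length 35/2 - 16 = 3/2.
Summing:
  m(E) = 1 + 3/2 + 3/2 = 4.

4


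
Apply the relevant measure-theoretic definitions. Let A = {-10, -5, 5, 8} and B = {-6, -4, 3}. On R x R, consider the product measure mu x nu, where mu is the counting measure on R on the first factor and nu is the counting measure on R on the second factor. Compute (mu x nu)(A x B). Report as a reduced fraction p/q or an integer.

For a measurable rectangle A x B, the product measure satisfies
  (mu x nu)(A x B) = mu(A) * nu(B).
  mu(A) = 4.
  nu(B) = 3.
  (mu x nu)(A x B) = 4 * 3 = 12.

12


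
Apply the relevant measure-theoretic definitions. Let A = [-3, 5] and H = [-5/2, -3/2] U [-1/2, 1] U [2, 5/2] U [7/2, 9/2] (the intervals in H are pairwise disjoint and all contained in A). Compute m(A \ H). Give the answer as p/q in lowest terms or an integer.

The ambient interval has length m(A) = 5 - (-3) = 8.
Since the holes are disjoint and sit inside A, by finite additivity
  m(H) = sum_i (b_i - a_i), and m(A \ H) = m(A) - m(H).
Computing the hole measures:
  m(H_1) = -3/2 - (-5/2) = 1.
  m(H_2) = 1 - (-1/2) = 3/2.
  m(H_3) = 5/2 - 2 = 1/2.
  m(H_4) = 9/2 - 7/2 = 1.
Summed: m(H) = 1 + 3/2 + 1/2 + 1 = 4.
So m(A \ H) = 8 - 4 = 4.

4


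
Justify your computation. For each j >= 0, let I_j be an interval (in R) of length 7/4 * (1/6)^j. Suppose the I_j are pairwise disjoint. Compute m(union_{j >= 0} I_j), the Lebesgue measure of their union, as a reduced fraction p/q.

By countable additivity of the Lebesgue measure on pairwise disjoint measurable sets,
  m(union_{j >= 0} I_j) = sum_{j >= 0} m(I_j) = sum_{j >= 0} a * r^j,
  with a = 7/4 and r = 1/6.
Since 0 < r = 1/6 < 1, the geometric series converges:
  sum_{j >= 0} a * r^j = a / (1 - r).
  = 7/4 / (1 - 1/6)
  = 7/4 / (5/6)
  = 21/10.

21/10


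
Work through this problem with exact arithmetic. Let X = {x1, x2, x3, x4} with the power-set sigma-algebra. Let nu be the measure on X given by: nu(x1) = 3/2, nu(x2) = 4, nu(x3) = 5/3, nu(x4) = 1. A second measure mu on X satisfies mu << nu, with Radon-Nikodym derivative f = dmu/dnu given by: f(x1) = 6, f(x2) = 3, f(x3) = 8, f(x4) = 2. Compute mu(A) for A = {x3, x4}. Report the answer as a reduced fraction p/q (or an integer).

By the defining property of the Radon-Nikodym derivative, for every measurable set A,
  mu(A) = integral_A f dnu.
Since nu is a discrete measure concentrated on the atoms of X, the integral over A reduces to the sum
  mu(A) = sum_{x in A} f(x) * nu({x}).
Computing each term:
  x3: f(x3) * nu(x3) = 8 * 5/3 = 40/3.
  x4: f(x4) * nu(x4) = 2 * 1 = 2.
Summing: mu(A) = 40/3 + 2 = 46/3.

46/3


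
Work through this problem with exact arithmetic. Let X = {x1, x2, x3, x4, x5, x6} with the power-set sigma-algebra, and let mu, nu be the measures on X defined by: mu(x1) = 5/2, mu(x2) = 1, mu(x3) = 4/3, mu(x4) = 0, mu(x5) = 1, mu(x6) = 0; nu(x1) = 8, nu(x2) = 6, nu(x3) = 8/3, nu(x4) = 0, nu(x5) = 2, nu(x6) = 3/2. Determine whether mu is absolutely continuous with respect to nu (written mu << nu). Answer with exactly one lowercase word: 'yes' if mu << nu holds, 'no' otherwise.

mu << nu means: every nu-null measurable set is also mu-null; equivalently, for every atom x, if nu({x}) = 0 then mu({x}) = 0.
Checking each atom:
  x1: nu = 8 > 0 -> no constraint.
  x2: nu = 6 > 0 -> no constraint.
  x3: nu = 8/3 > 0 -> no constraint.
  x4: nu = 0, mu = 0 -> consistent with mu << nu.
  x5: nu = 2 > 0 -> no constraint.
  x6: nu = 3/2 > 0 -> no constraint.
No atom violates the condition. Therefore mu << nu.

yes


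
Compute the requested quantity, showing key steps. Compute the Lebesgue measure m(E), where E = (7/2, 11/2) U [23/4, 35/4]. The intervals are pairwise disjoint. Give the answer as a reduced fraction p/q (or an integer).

For pairwise disjoint intervals, m(union_i I_i) = sum_i m(I_i),
and m is invariant under swapping open/closed endpoints (single points have measure 0).
So m(E) = sum_i (b_i - a_i).
  I_1 has length 11/2 - 7/2 = 2.
  I_2 has length 35/4 - 23/4 = 3.
Summing:
  m(E) = 2 + 3 = 5.

5


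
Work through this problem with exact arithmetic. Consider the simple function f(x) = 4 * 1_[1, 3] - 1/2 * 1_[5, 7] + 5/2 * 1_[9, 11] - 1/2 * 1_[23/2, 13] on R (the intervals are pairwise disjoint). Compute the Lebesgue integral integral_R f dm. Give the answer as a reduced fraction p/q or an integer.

For a simple function f = sum_i c_i * 1_{A_i} with disjoint A_i,
  integral f dm = sum_i c_i * m(A_i).
Lengths of the A_i:
  m(A_1) = 3 - 1 = 2.
  m(A_2) = 7 - 5 = 2.
  m(A_3) = 11 - 9 = 2.
  m(A_4) = 13 - 23/2 = 3/2.
Contributions c_i * m(A_i):
  (4) * (2) = 8.
  (-1/2) * (2) = -1.
  (5/2) * (2) = 5.
  (-1/2) * (3/2) = -3/4.
Total: 8 - 1 + 5 - 3/4 = 45/4.

45/4


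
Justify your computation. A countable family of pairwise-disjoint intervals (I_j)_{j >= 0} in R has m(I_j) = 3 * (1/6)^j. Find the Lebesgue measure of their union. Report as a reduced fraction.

By countable additivity of the Lebesgue measure on pairwise disjoint measurable sets,
  m(union_{j >= 0} I_j) = sum_{j >= 0} m(I_j) = sum_{j >= 0} a * r^j,
  with a = 3 and r = 1/6.
Since 0 < r = 1/6 < 1, the geometric series converges:
  sum_{j >= 0} a * r^j = a / (1 - r).
  = 3 / (1 - 1/6)
  = 3 / (5/6)
  = 18/5.

18/5


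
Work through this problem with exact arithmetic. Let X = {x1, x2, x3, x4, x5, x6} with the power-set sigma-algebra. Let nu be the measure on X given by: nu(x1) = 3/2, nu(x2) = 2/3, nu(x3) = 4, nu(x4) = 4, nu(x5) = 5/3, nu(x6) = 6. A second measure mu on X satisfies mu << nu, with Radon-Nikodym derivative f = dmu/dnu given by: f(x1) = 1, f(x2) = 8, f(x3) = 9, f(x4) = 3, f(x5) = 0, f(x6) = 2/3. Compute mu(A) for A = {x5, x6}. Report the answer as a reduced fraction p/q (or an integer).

By the defining property of the Radon-Nikodym derivative, for every measurable set A,
  mu(A) = integral_A f dnu.
Since nu is a discrete measure concentrated on the atoms of X, the integral over A reduces to the sum
  mu(A) = sum_{x in A} f(x) * nu({x}).
Computing each term:
  x5: f(x5) * nu(x5) = 0 * 5/3 = 0.
  x6: f(x6) * nu(x6) = 2/3 * 6 = 4.
Summing: mu(A) = 0 + 4 = 4.

4


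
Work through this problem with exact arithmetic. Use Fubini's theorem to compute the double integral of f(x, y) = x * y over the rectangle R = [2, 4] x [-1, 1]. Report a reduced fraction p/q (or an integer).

f(x, y) is a tensor product of a function of x and a function of y, and both factors are bounded continuous (hence Lebesgue integrable) on the rectangle, so Fubini's theorem applies:
  integral_R f d(m x m) = (integral_a1^b1 x dx) * (integral_a2^b2 y dy).
Inner integral in x: integral_{2}^{4} x dx = (4^2 - 2^2)/2
  = 6.
Inner integral in y: integral_{-1}^{1} y dy = (1^2 - (-1)^2)/2
  = 0.
Product: (6) * (0) = 0.

0


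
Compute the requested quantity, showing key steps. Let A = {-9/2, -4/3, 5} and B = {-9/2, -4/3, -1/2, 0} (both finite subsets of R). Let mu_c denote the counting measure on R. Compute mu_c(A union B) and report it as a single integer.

Counting measure on a finite set equals cardinality. By inclusion-exclusion, |A union B| = |A| + |B| - |A cap B|.
|A| = 3, |B| = 4, |A cap B| = 2.
So mu_c(A union B) = 3 + 4 - 2 = 5.

5


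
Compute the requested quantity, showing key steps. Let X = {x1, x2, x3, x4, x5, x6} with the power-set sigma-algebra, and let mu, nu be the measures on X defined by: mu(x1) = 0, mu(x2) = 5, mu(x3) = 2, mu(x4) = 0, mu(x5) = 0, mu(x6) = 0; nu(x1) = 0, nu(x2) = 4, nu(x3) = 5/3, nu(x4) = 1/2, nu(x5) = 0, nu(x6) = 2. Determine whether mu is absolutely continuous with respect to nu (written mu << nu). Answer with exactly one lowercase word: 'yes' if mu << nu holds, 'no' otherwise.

mu << nu means: every nu-null measurable set is also mu-null; equivalently, for every atom x, if nu({x}) = 0 then mu({x}) = 0.
Checking each atom:
  x1: nu = 0, mu = 0 -> consistent with mu << nu.
  x2: nu = 4 > 0 -> no constraint.
  x3: nu = 5/3 > 0 -> no constraint.
  x4: nu = 1/2 > 0 -> no constraint.
  x5: nu = 0, mu = 0 -> consistent with mu << nu.
  x6: nu = 2 > 0 -> no constraint.
No atom violates the condition. Therefore mu << nu.

yes


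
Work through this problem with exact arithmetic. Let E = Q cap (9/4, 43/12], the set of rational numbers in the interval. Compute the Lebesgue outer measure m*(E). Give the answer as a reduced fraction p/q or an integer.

The set Q cap (9/4, 43/12] is countable (a subset of the countable set Q). Lebesgue outer measure of any countable set is 0: each singleton {q} has m*({q}) = 0, and by countable subadditivity m*(union_k {q_k}) <= sum_k m*({q_k}) = sum_k 0 = 0. The reverse inequality m*(E) >= 0 is automatic. So m*(Q cap (9/4, 43/12]) = 0.

0


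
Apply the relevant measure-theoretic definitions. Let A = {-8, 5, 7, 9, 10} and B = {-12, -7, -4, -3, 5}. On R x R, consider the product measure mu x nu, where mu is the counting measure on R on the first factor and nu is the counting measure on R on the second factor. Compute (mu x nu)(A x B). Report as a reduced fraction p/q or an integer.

For a measurable rectangle A x B, the product measure satisfies
  (mu x nu)(A x B) = mu(A) * nu(B).
  mu(A) = 5.
  nu(B) = 5.
  (mu x nu)(A x B) = 5 * 5 = 25.

25


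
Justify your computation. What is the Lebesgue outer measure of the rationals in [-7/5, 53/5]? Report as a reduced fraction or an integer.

E = Q cap [-7/5, 53/5] is a subset of Q, which is countable. Enumerate Q = {q_1, q_2, ...}; for any eps > 0, cover q_k by the open interval (q_k - eps/2^(k+1), q_k + eps/2^(k+1)), of length eps/2^k. The total cover length is sum_{k>=1} eps/2^k = eps. Hence m*(E) <= m*(Q) <= eps for every eps > 0, and since outer measure is non-negative, m*(E) = 0.

0


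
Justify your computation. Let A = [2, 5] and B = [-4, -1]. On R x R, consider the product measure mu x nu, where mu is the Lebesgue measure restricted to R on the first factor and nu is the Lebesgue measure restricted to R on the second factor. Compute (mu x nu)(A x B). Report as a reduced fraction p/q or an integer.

For a measurable rectangle A x B, the product measure satisfies
  (mu x nu)(A x B) = mu(A) * nu(B).
  mu(A) = 3.
  nu(B) = 3.
  (mu x nu)(A x B) = 3 * 3 = 9.

9


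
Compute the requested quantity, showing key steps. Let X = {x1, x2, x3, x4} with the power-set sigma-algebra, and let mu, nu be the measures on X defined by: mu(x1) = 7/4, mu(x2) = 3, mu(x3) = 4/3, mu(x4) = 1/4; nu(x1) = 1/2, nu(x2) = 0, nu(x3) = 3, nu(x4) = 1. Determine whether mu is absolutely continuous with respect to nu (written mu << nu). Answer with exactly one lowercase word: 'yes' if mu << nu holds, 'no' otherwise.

mu << nu means: every nu-null measurable set is also mu-null; equivalently, for every atom x, if nu({x}) = 0 then mu({x}) = 0.
Checking each atom:
  x1: nu = 1/2 > 0 -> no constraint.
  x2: nu = 0, mu = 3 > 0 -> violates mu << nu.
  x3: nu = 3 > 0 -> no constraint.
  x4: nu = 1 > 0 -> no constraint.
The atom(s) x2 violate the condition (nu = 0 but mu > 0). Therefore mu is NOT absolutely continuous w.r.t. nu.

no


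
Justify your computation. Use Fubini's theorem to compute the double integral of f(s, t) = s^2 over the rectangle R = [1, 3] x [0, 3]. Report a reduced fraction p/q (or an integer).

f(s, t) is a tensor product of a function of s and a function of t, and both factors are bounded continuous (hence Lebesgue integrable) on the rectangle, so Fubini's theorem applies:
  integral_R f d(m x m) = (integral_a1^b1 s^2 ds) * (integral_a2^b2 1 dt).
Inner integral in s: integral_{1}^{3} s^2 ds = (3^3 - 1^3)/3
  = 26/3.
Inner integral in t: integral_{0}^{3} 1 dt = (3^1 - 0^1)/1
  = 3.
Product: (26/3) * (3) = 26.

26


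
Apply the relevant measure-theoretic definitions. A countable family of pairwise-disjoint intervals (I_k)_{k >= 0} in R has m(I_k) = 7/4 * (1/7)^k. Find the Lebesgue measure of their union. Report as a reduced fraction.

By countable additivity of the Lebesgue measure on pairwise disjoint measurable sets,
  m(union_{k >= 0} I_k) = sum_{k >= 0} m(I_k) = sum_{k >= 0} a * r^k,
  with a = 7/4 and r = 1/7.
Since 0 < r = 1/7 < 1, the geometric series converges:
  sum_{k >= 0} a * r^k = a / (1 - r).
  = 7/4 / (1 - 1/7)
  = 7/4 / (6/7)
  = 49/24.

49/24


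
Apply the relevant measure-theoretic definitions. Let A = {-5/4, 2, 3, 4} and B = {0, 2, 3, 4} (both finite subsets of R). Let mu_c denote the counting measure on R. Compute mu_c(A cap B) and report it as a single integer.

Counting measure on a finite set equals cardinality. mu_c(A cap B) = |A cap B| (elements appearing in both).
Enumerating the elements of A that also lie in B gives 3 element(s).
So mu_c(A cap B) = 3.

3


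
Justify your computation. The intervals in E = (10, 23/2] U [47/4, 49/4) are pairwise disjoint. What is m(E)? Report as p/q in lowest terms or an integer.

For pairwise disjoint intervals, m(union_i I_i) = sum_i m(I_i),
and m is invariant under swapping open/closed endpoints (single points have measure 0).
So m(E) = sum_i (b_i - a_i).
  I_1 has length 23/2 - 10 = 3/2.
  I_2 has length 49/4 - 47/4 = 1/2.
Summing:
  m(E) = 3/2 + 1/2 = 2.

2


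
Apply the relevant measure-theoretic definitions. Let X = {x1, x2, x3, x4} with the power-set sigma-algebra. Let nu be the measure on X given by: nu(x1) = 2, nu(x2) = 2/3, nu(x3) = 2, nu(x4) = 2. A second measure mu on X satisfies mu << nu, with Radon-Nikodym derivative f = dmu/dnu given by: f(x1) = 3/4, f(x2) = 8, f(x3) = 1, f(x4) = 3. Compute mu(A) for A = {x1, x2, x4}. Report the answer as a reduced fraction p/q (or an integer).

By the defining property of the Radon-Nikodym derivative, for every measurable set A,
  mu(A) = integral_A f dnu.
Since nu is a discrete measure concentrated on the atoms of X, the integral over A reduces to the sum
  mu(A) = sum_{x in A} f(x) * nu({x}).
Computing each term:
  x1: f(x1) * nu(x1) = 3/4 * 2 = 3/2.
  x2: f(x2) * nu(x2) = 8 * 2/3 = 16/3.
  x4: f(x4) * nu(x4) = 3 * 2 = 6.
Summing: mu(A) = 3/2 + 16/3 + 6 = 77/6.

77/6


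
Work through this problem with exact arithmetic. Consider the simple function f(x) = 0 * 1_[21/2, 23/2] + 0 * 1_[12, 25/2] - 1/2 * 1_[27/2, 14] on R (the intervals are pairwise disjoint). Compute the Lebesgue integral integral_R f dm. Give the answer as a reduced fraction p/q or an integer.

For a simple function f = sum_i c_i * 1_{A_i} with disjoint A_i,
  integral f dm = sum_i c_i * m(A_i).
Lengths of the A_i:
  m(A_1) = 23/2 - 21/2 = 1.
  m(A_2) = 25/2 - 12 = 1/2.
  m(A_3) = 14 - 27/2 = 1/2.
Contributions c_i * m(A_i):
  (0) * (1) = 0.
  (0) * (1/2) = 0.
  (-1/2) * (1/2) = -1/4.
Total: 0 + 0 - 1/4 = -1/4.

-1/4


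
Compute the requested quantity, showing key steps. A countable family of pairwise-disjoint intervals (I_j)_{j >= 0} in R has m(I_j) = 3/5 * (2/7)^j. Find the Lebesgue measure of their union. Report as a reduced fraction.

By countable additivity of the Lebesgue measure on pairwise disjoint measurable sets,
  m(union_{j >= 0} I_j) = sum_{j >= 0} m(I_j) = sum_{j >= 0} a * r^j,
  with a = 3/5 and r = 2/7.
Since 0 < r = 2/7 < 1, the geometric series converges:
  sum_{j >= 0} a * r^j = a / (1 - r).
  = 3/5 / (1 - 2/7)
  = 3/5 / (5/7)
  = 21/25.

21/25


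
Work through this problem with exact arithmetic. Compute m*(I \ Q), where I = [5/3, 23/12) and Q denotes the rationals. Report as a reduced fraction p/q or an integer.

The interval I = [5/3, 23/12) has m(I) = 23/12 - 5/3 = 1/4 (endpoints are measure-zero, so open/closed/half-open agree). Write I = (I cap Q) u (I \ Q). The rationals in I are countable, so m*(I cap Q) = 0 (cover each rational by intervals whose total length is arbitrarily small). By countable subadditivity m*(I) <= m*(I cap Q) + m*(I \ Q), hence m*(I \ Q) >= m(I) = 1/4. The reverse inequality m*(I \ Q) <= m*(I) = 1/4 is trivial since (I \ Q) is a subset of I. Therefore m*(I \ Q) = 1/4.

1/4


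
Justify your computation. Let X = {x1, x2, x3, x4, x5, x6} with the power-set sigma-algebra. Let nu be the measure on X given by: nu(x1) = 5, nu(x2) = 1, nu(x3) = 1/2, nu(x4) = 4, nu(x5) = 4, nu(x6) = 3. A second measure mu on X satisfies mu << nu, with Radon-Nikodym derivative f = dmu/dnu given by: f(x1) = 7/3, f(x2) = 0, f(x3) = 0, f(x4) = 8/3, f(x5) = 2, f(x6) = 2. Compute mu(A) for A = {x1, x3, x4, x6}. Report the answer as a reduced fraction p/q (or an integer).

By the defining property of the Radon-Nikodym derivative, for every measurable set A,
  mu(A) = integral_A f dnu.
Since nu is a discrete measure concentrated on the atoms of X, the integral over A reduces to the sum
  mu(A) = sum_{x in A} f(x) * nu({x}).
Computing each term:
  x1: f(x1) * nu(x1) = 7/3 * 5 = 35/3.
  x3: f(x3) * nu(x3) = 0 * 1/2 = 0.
  x4: f(x4) * nu(x4) = 8/3 * 4 = 32/3.
  x6: f(x6) * nu(x6) = 2 * 3 = 6.
Summing: mu(A) = 35/3 + 0 + 32/3 + 6 = 85/3.

85/3


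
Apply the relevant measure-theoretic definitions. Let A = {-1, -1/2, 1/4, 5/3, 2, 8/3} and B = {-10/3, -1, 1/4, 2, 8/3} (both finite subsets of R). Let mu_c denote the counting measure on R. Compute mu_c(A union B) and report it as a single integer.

Counting measure on a finite set equals cardinality. By inclusion-exclusion, |A union B| = |A| + |B| - |A cap B|.
|A| = 6, |B| = 5, |A cap B| = 4.
So mu_c(A union B) = 6 + 5 - 4 = 7.

7


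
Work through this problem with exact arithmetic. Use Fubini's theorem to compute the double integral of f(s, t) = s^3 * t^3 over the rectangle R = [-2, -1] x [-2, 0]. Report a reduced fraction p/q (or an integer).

f(s, t) is a tensor product of a function of s and a function of t, and both factors are bounded continuous (hence Lebesgue integrable) on the rectangle, so Fubini's theorem applies:
  integral_R f d(m x m) = (integral_a1^b1 s^3 ds) * (integral_a2^b2 t^3 dt).
Inner integral in s: integral_{-2}^{-1} s^3 ds = ((-1)^4 - (-2)^4)/4
  = -15/4.
Inner integral in t: integral_{-2}^{0} t^3 dt = (0^4 - (-2)^4)/4
  = -4.
Product: (-15/4) * (-4) = 15.

15


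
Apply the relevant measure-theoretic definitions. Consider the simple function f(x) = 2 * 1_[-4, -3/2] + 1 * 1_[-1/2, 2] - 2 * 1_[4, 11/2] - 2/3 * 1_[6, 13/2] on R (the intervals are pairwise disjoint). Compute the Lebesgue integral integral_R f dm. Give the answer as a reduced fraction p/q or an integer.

For a simple function f = sum_i c_i * 1_{A_i} with disjoint A_i,
  integral f dm = sum_i c_i * m(A_i).
Lengths of the A_i:
  m(A_1) = -3/2 - (-4) = 5/2.
  m(A_2) = 2 - (-1/2) = 5/2.
  m(A_3) = 11/2 - 4 = 3/2.
  m(A_4) = 13/2 - 6 = 1/2.
Contributions c_i * m(A_i):
  (2) * (5/2) = 5.
  (1) * (5/2) = 5/2.
  (-2) * (3/2) = -3.
  (-2/3) * (1/2) = -1/3.
Total: 5 + 5/2 - 3 - 1/3 = 25/6.

25/6


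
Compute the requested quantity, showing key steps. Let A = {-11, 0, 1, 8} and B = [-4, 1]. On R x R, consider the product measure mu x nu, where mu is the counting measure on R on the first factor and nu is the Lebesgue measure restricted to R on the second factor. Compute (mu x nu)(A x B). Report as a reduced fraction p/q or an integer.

For a measurable rectangle A x B, the product measure satisfies
  (mu x nu)(A x B) = mu(A) * nu(B).
  mu(A) = 4.
  nu(B) = 5.
  (mu x nu)(A x B) = 4 * 5 = 20.

20


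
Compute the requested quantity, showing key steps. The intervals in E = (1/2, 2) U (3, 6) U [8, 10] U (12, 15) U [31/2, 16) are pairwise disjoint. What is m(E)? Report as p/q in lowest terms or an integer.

For pairwise disjoint intervals, m(union_i I_i) = sum_i m(I_i),
and m is invariant under swapping open/closed endpoints (single points have measure 0).
So m(E) = sum_i (b_i - a_i).
  I_1 has length 2 - 1/2 = 3/2.
  I_2 has length 6 - 3 = 3.
  I_3 has length 10 - 8 = 2.
  I_4 has length 15 - 12 = 3.
  I_5 has length 16 - 31/2 = 1/2.
Summing:
  m(E) = 3/2 + 3 + 2 + 3 + 1/2 = 10.

10


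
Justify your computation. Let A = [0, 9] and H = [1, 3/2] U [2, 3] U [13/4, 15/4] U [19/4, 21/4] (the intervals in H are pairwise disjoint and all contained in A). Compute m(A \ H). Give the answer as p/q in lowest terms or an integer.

The ambient interval has length m(A) = 9 - 0 = 9.
Since the holes are disjoint and sit inside A, by finite additivity
  m(H) = sum_i (b_i - a_i), and m(A \ H) = m(A) - m(H).
Computing the hole measures:
  m(H_1) = 3/2 - 1 = 1/2.
  m(H_2) = 3 - 2 = 1.
  m(H_3) = 15/4 - 13/4 = 1/2.
  m(H_4) = 21/4 - 19/4 = 1/2.
Summed: m(H) = 1/2 + 1 + 1/2 + 1/2 = 5/2.
So m(A \ H) = 9 - 5/2 = 13/2.

13/2


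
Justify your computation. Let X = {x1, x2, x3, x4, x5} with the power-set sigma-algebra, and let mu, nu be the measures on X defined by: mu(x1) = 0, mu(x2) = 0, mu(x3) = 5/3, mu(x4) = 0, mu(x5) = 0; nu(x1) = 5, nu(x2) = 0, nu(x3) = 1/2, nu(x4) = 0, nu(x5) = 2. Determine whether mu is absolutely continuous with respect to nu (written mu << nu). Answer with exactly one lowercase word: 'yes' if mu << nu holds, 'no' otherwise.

mu << nu means: every nu-null measurable set is also mu-null; equivalently, for every atom x, if nu({x}) = 0 then mu({x}) = 0.
Checking each atom:
  x1: nu = 5 > 0 -> no constraint.
  x2: nu = 0, mu = 0 -> consistent with mu << nu.
  x3: nu = 1/2 > 0 -> no constraint.
  x4: nu = 0, mu = 0 -> consistent with mu << nu.
  x5: nu = 2 > 0 -> no constraint.
No atom violates the condition. Therefore mu << nu.

yes


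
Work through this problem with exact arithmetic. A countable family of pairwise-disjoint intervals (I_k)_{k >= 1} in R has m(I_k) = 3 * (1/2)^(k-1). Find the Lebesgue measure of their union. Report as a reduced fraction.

By countable additivity of the Lebesgue measure on pairwise disjoint measurable sets,
  m(union_{k >= 1} I_k) = sum_{k >= 1} m(I_k) = sum_{k >= 1} a * r^(k-1),
  with a = 3 and r = 1/2.
Since 0 < r = 1/2 < 1, the geometric series converges:
  sum_{k >= 1} a * r^(k-1) = a / (1 - r).
  = 3 / (1 - 1/2)
  = 3 / (1/2)
  = 6.

6


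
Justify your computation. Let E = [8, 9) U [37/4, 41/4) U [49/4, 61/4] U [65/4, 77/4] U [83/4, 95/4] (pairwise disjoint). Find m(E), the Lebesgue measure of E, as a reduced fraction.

For pairwise disjoint intervals, m(union_i I_i) = sum_i m(I_i),
and m is invariant under swapping open/closed endpoints (single points have measure 0).
So m(E) = sum_i (b_i - a_i).
  I_1 has length 9 - 8 = 1.
  I_2 has length 41/4 - 37/4 = 1.
  I_3 has length 61/4 - 49/4 = 3.
  I_4 has length 77/4 - 65/4 = 3.
  I_5 has length 95/4 - 83/4 = 3.
Summing:
  m(E) = 1 + 1 + 3 + 3 + 3 = 11.

11


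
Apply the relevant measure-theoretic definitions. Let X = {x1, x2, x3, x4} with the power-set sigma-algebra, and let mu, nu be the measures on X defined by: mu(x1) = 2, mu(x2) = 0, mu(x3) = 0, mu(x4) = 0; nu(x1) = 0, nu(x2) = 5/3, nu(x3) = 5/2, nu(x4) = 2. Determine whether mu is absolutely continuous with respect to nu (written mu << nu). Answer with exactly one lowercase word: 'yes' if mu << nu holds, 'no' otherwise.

mu << nu means: every nu-null measurable set is also mu-null; equivalently, for every atom x, if nu({x}) = 0 then mu({x}) = 0.
Checking each atom:
  x1: nu = 0, mu = 2 > 0 -> violates mu << nu.
  x2: nu = 5/3 > 0 -> no constraint.
  x3: nu = 5/2 > 0 -> no constraint.
  x4: nu = 2 > 0 -> no constraint.
The atom(s) x1 violate the condition (nu = 0 but mu > 0). Therefore mu is NOT absolutely continuous w.r.t. nu.

no
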